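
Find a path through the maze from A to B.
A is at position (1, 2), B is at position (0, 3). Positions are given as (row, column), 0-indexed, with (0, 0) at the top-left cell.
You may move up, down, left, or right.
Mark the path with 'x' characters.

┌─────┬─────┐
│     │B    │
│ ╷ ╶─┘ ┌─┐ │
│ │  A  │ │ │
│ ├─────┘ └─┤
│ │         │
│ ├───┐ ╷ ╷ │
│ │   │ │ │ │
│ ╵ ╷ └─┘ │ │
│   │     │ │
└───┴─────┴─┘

Finding the shortest path from (1, 2) to (0, 3):
Path length: 2 steps
Directions: right → up

Solution:

┌─────┬─────┐
│     │B    │
│ ╷ ╶─┘ ┌─┐ │
│ │  A x│ │ │
│ ├─────┘ └─┤
│ │         │
│ ├───┐ ╷ ╷ │
│ │   │ │ │ │
│ ╵ ╷ └─┘ │ │
│   │     │ │
└───┴─────┴─┘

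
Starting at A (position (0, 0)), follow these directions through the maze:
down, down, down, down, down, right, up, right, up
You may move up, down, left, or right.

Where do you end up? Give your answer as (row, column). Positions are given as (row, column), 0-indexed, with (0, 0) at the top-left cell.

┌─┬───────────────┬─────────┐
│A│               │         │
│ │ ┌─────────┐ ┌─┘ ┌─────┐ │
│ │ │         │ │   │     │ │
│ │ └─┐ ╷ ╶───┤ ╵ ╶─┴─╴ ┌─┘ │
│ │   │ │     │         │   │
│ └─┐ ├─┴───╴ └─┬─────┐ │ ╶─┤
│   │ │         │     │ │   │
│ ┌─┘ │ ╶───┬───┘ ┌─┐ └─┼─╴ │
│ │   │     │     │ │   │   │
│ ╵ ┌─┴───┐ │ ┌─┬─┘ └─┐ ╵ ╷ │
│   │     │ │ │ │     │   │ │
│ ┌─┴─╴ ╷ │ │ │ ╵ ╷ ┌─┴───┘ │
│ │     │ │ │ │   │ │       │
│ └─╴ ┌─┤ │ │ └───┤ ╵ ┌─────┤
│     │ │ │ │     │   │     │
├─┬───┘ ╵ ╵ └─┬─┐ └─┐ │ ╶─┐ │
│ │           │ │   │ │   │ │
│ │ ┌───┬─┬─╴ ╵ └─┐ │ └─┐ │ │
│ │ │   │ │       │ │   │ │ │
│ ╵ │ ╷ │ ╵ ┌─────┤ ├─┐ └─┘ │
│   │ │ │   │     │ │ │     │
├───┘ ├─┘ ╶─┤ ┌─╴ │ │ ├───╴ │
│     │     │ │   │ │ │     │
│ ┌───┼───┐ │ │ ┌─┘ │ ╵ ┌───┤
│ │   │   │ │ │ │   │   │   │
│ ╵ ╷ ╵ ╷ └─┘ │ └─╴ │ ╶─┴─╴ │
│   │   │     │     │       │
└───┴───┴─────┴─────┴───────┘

Following directions step by step:
Start: (0, 0)
  down: (0, 0) → (1, 0)
  down: (1, 0) → (2, 0)
  down: (2, 0) → (3, 0)
  down: (3, 0) → (4, 0)
  down: (4, 0) → (5, 0)
  right: (5, 0) → (5, 1)
  up: (5, 1) → (4, 1)
  right: (4, 1) → (4, 2)
  up: (4, 2) → (3, 2)
Final position: (3, 2)

Path taken:

┌─┬───────────────┬─────────┐
│A│               │         │
│ │ ┌─────────┐ ┌─┘ ┌─────┐ │
│↓│ │         │ │   │     │ │
│ │ └─┐ ╷ ╶───┤ ╵ ╶─┴─╴ ┌─┘ │
│↓│   │ │     │         │   │
│ └─┐ ├─┴───╴ └─┬─────┐ │ ╶─┤
│↓  │B│         │     │ │   │
│ ┌─┘ │ ╶───┬───┘ ┌─┐ └─┼─╴ │
│↓│↱ ↑│     │     │ │   │   │
│ ╵ ┌─┴───┐ │ ┌─┬─┘ └─┐ ╵ ╷ │
│↳ ↑│     │ │ │ │     │   │ │
│ ┌─┴─╴ ╷ │ │ │ ╵ ╷ ┌─┴───┘ │
│ │     │ │ │ │   │ │       │
│ └─╴ ┌─┤ │ │ └───┤ ╵ ┌─────┤
│     │ │ │ │     │   │     │
├─┬───┘ ╵ ╵ └─┬─┐ └─┐ │ ╶─┐ │
│ │           │ │   │ │   │ │
│ │ ┌───┬─┬─╴ ╵ └─┐ │ └─┐ │ │
│ │ │   │ │       │ │   │ │ │
│ ╵ │ ╷ │ ╵ ┌─────┤ ├─┐ └─┘ │
│   │ │ │   │     │ │ │     │
├───┘ ├─┘ ╶─┤ ┌─╴ │ │ ├───╴ │
│     │     │ │   │ │ │     │
│ ┌───┼───┐ │ │ ┌─┘ │ ╵ ┌───┤
│ │   │   │ │ │ │   │   │   │
│ ╵ ╷ ╵ ╷ └─┘ │ └─╴ │ ╶─┴─╴ │
│   │   │     │     │       │
└───┴───┴─────┴─────┴───────┘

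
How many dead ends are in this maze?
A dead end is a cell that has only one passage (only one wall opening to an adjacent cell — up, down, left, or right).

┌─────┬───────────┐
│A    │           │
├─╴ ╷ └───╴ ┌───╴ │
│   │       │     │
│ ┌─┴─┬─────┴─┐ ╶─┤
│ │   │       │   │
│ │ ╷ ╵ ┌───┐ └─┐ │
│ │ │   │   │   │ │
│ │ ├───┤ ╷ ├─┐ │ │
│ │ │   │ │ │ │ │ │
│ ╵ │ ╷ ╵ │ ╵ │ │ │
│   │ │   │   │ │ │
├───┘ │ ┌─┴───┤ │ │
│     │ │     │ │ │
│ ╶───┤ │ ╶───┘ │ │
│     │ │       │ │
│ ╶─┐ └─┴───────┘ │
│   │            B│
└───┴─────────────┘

Checking each cell for number of passages:

Dead ends found at positions:
  (0, 0)
  (0, 3)
  (1, 6)
  (4, 6)
  (6, 6)
  (7, 3)
  (8, 1)
Total dead ends: 7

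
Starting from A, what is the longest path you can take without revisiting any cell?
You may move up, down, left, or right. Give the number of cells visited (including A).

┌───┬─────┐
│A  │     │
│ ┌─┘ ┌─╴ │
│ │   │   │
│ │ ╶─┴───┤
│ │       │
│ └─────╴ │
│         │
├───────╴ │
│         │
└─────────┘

Finding longest simple path using DFS:
Start: (0, 0)
Longest path visits 19 cells
Path: A → down → down → down → right → right → right → right → up → left → left → left → up → right → up → right → right → down → left

Solution:

┌───┬─────┐
│A  │↱ → ↓│
│ ┌─┘ ┌─╴ │
│↓│↱ ↑│B ↲│
│ │ ╶─┴───┤
│↓│↑ ← ← ↰│
│ └─────╴ │
│↳ → → → ↑│
├───────╴ │
│         │
└─────────┘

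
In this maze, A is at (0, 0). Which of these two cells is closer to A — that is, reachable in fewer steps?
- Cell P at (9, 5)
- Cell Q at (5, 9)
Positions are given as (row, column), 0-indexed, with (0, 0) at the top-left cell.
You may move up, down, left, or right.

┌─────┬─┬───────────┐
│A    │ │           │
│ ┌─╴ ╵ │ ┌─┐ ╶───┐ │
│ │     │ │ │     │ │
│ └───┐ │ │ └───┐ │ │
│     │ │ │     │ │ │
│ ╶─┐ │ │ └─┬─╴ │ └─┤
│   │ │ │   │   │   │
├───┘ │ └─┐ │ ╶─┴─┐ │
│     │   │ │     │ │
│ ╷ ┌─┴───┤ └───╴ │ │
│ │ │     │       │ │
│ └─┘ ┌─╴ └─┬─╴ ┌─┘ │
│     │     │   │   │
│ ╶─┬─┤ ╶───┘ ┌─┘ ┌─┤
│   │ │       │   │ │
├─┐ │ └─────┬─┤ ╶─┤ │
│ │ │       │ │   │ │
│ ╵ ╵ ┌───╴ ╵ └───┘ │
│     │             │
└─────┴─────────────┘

Shortest path A → P at (9, 5): 20 steps
Shortest path A → Q at (5, 9): 42 steps

P is closer (20 steps vs 42 steps).

Path to P:

┌─────┬─┬───────────┐
│A    │ │           │
│ ┌─╴ ╵ │ ┌─┐ ╶───┐ │
│↓│     │ │ │     │ │
│ └───┐ │ │ └───┐ │ │
│↳ → ↓│ │ │     │ │ │
│ ╶─┐ │ │ └─┬─╴ │ └─┤
│   │↓│ │   │   │   │
├───┘ │ └─┐ │ ╶─┴─┐ │
│↓ ← ↲│   │ │     │ │
│ ╷ ┌─┴───┤ └───╴ │ │
│↓│ │     │       │ │
│ └─┘ ┌─╴ └─┬─╴ ┌─┘ │
│↓    │     │   │   │
│ ╶─┬─┤ ╶───┘ ┌─┘ ┌─┤
│↳ ↓│ │       │   │ │
├─┐ │ └─────┬─┤ ╶─┤ │
│ │↓│↱ → → ↓│ │   │ │
│ ╵ ╵ ┌───╴ ╵ └───┘ │
│  ↳ ↑│    P        │
└─────┴─────────────┘

Path to Q:

┌─────┬─┬───────────┐
│A    │ │↱ → ↓      │
│ ┌─╴ ╵ │ ┌─┐ ╶───┐ │
│↓│     │↑│ │↳ → ↓│ │
│ └───┐ │ │ └───┐ │ │
│↳ → ↓│ │↑│     │↓│ │
│ ╶─┐ │ │ └─┬─╴ │ └─┤
│   │↓│ │↑ ↰│   │↳ ↓│
├───┘ │ └─┐ │ ╶─┴─┐ │
│↓ ← ↲│   │↑│     │↓│
│ ╷ ┌─┴───┤ └───╴ │ │
│↓│ │↱ → ↓│↑ ← ↰  │Q│
│ └─┘ ┌─╴ └─┬─╴ ┌─┘ │
│↳ → ↑│↓ ↲  │↱ ↑│   │
│ ╶─┬─┤ ╶───┘ ┌─┘ ┌─┤
│   │ │↳ → → ↑│   │ │
├─┐ │ └─────┬─┤ ╶─┤ │
│ │ │       │ │   │ │
│ ╵ ╵ ┌───╴ ╵ └───┘ │
│     │             │
└─────┴─────────────┘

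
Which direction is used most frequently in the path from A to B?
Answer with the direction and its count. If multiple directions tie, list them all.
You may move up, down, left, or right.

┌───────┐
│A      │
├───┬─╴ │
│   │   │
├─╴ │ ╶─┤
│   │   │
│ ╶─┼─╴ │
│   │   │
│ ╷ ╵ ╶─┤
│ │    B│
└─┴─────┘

Directions: right, right, right, down, left, down, right, down, left, down, right
Counts: {'right': 5, 'down': 4, 'left': 2}
Most common: right (5 times)

Solution:

┌───────┐
│A → → ↓│
├───┬─╴ │
│   │↓ ↲│
├─╴ │ ╶─┤
│   │↳ ↓│
│ ╶─┼─╴ │
│   │↓ ↲│
│ ╷ ╵ ╶─┤
│ │  ↳ B│
└─┴─────┘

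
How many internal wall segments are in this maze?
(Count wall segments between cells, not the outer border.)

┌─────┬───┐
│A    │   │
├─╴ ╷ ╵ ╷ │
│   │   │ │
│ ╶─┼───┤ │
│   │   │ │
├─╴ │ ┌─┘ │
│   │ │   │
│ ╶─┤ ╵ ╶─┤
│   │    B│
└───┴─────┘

Counting internal wall segments:
Total internal walls: 16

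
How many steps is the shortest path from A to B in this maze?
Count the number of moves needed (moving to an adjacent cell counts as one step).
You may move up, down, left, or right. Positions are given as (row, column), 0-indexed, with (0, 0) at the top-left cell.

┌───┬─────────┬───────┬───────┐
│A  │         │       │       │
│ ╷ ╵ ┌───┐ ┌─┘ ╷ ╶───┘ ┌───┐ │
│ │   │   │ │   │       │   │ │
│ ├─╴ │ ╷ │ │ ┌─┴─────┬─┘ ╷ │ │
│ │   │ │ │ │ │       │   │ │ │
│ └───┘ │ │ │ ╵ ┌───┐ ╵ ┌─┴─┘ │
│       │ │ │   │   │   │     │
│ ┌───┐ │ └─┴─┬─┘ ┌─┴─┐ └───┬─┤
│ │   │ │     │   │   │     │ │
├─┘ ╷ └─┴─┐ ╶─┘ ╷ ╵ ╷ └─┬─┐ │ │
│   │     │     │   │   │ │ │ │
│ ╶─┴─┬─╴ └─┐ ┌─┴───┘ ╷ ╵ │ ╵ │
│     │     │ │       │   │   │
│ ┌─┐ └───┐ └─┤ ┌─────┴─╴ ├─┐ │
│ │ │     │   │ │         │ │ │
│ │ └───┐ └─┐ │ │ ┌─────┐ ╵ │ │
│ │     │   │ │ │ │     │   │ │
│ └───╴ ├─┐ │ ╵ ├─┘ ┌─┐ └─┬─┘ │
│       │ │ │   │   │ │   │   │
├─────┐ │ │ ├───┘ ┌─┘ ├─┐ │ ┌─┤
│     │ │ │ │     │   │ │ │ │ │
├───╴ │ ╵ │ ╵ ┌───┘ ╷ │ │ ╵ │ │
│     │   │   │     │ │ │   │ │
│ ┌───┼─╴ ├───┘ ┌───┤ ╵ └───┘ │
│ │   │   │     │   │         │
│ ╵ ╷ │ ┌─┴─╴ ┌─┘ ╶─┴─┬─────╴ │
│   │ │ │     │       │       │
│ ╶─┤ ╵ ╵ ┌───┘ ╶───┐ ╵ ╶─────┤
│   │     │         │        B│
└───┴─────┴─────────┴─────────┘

Using BFS to find shortest path:
Start: (0, 0), End: (14, 14)
Path found:
(0,0) → (1,0) → (2,0) → (3,0) → (3,1) → (3,2) → (3,3) → (2,3) → (1,3) → (1,4) → (2,4) → (3,4) → (4,4) → (4,5) → (5,5) → (5,6) → (5,7) → (4,7) → (4,8) → (5,8) → (5,9) → (4,9) → (4,10) → (5,10) → (6,10) → (6,9) → (6,8) → (6,7) → (7,7) → (8,7) → (9,7) → (9,6) → (8,6) → (7,6) → (7,5) → (6,5) → (6,4) → (5,4) → (5,3) → (5,2) → (4,2) → (4,1) → (5,1) → (5,0) → (6,0) → (7,0) → (8,0) → (9,0) → (9,1) → (9,2) → (9,3) → (10,3) → (11,3) → (11,4) → (12,4) → (12,3) → (13,3) → (14,3) → (14,4) → (13,4) → (13,5) → (13,6) → (12,6) → (12,7) → (11,7) → (11,8) → (11,9) → (10,9) → (10,10) → (11,10) → (12,10) → (12,11) → (12,12) → (12,13) → (12,14) → (13,14) → (13,13) → (13,12) → (13,11) → (14,11) → (14,12) → (14,13) → (14,14)
Number of steps: 82

Solution:

┌───┬─────────┬───────┬───────┐
│A  │         │       │       │
│ ╷ ╵ ┌───┐ ┌─┘ ╷ ╶───┘ ┌───┐ │
│↓│   │↱ ↓│ │   │       │   │ │
│ ├─╴ │ ╷ │ │ ┌─┴─────┬─┘ ╷ │ │
│↓│   │↑│↓│ │ │       │   │ │ │
│ └───┘ │ │ │ ╵ ┌───┐ ╵ ┌─┴─┘ │
│↳ → → ↑│↓│ │   │   │   │     │
│ ┌───┐ │ └─┴─┬─┘ ┌─┴─┐ └───┬─┤
│ │↓ ↰│ │↳ ↓  │↱ ↓│↱ ↓│     │ │
├─┘ ╷ └─┴─┐ ╶─┘ ╷ ╵ ╷ └─┬─┐ │ │
│↓ ↲│↑ ← ↰│↳ → ↑│↳ ↑│↓  │ │ │ │
│ ╶─┴─┬─╴ └─┐ ┌─┴───┘ ╷ ╵ │ ╵ │
│↓    │  ↑ ↰│ │↓ ← ← ↲│   │   │
│ ┌─┐ └───┐ └─┤ ┌─────┴─╴ ├─┐ │
│↓│ │     │↑ ↰│↓│         │ │ │
│ │ └───┐ └─┐ │ │ ┌─────┐ ╵ │ │
│↓│     │   │↑│↓│ │     │   │ │
│ └───╴ ├─┐ │ ╵ ├─┘ ┌─┐ └─┬─┘ │
│↳ → → ↓│ │ │↑ ↲│   │ │   │   │
├─────┐ │ │ ├───┘ ┌─┘ ├─┐ │ ┌─┤
│     │↓│ │ │     │↱ ↓│ │ │ │ │
├───╴ │ ╵ │ ╵ ┌───┘ ╷ │ │ ╵ │ │
│     │↳ ↓│   │↱ → ↑│↓│ │   │ │
│ ┌───┼─╴ ├───┘ ┌───┤ ╵ └───┘ │
│ │   │↓ ↲│  ↱ ↑│   │↳ → → → ↓│
│ ╵ ╷ │ ┌─┴─╴ ┌─┘ ╶─┴─┬─────╴ │
│   │ │↓│↱ → ↑│       │↓ ← ← ↲│
│ ╶─┤ ╵ ╵ ┌───┘ ╶───┐ ╵ ╶─────┤
│   │  ↳ ↑│         │  ↳ → → B│
└───┴─────┴─────────┴─────────┘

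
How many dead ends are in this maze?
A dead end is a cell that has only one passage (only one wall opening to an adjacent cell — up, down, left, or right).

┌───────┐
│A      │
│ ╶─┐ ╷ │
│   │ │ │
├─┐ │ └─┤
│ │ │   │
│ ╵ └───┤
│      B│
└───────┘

Checking each cell for number of passages:

Dead ends found at positions:
  (1, 3)
  (2, 0)
  (2, 3)
  (3, 3)
Total dead ends: 4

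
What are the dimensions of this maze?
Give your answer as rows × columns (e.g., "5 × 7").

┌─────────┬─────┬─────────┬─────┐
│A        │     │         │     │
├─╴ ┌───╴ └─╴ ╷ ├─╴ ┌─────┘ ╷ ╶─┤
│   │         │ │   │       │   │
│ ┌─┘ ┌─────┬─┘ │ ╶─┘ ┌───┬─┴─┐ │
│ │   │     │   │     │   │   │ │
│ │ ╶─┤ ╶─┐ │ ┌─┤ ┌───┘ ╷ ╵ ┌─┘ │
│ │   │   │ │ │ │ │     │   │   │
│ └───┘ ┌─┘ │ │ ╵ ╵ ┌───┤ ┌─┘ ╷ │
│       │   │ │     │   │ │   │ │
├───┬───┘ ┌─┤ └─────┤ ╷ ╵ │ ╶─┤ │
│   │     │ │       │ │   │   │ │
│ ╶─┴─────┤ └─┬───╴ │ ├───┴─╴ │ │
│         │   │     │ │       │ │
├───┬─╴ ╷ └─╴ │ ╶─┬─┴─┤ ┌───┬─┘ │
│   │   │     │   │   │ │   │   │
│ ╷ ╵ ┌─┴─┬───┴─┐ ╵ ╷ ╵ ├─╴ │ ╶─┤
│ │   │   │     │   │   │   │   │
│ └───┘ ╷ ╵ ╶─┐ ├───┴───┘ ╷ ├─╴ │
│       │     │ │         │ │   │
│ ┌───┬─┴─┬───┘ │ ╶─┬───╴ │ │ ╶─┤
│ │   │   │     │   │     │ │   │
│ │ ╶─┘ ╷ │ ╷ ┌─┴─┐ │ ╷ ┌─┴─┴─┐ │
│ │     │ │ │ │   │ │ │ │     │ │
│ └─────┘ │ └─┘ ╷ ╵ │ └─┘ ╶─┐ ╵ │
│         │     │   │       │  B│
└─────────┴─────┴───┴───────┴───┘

Counting the maze dimensions:
Rows (vertical): 13
Columns (horizontal): 16
Dimensions: 13 × 16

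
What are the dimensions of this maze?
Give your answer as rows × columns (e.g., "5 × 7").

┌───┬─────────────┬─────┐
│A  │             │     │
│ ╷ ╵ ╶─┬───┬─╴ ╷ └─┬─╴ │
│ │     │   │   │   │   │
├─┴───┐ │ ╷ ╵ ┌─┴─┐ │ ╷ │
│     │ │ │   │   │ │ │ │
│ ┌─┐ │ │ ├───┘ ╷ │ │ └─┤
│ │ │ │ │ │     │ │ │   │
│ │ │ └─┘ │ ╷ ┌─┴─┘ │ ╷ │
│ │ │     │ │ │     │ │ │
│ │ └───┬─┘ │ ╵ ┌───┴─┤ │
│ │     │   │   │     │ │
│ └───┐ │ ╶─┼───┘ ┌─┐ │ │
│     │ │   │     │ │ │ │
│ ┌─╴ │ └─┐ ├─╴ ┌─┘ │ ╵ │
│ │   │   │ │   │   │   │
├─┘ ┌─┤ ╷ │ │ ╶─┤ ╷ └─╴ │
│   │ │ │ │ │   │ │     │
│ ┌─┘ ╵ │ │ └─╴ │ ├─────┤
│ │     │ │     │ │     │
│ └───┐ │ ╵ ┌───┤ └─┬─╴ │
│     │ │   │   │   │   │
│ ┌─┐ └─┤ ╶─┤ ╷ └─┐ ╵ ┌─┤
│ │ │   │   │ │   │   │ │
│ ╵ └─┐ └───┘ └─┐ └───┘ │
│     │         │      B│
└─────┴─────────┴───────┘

Counting the maze dimensions:
Rows (vertical): 13
Columns (horizontal): 12
Dimensions: 13 × 12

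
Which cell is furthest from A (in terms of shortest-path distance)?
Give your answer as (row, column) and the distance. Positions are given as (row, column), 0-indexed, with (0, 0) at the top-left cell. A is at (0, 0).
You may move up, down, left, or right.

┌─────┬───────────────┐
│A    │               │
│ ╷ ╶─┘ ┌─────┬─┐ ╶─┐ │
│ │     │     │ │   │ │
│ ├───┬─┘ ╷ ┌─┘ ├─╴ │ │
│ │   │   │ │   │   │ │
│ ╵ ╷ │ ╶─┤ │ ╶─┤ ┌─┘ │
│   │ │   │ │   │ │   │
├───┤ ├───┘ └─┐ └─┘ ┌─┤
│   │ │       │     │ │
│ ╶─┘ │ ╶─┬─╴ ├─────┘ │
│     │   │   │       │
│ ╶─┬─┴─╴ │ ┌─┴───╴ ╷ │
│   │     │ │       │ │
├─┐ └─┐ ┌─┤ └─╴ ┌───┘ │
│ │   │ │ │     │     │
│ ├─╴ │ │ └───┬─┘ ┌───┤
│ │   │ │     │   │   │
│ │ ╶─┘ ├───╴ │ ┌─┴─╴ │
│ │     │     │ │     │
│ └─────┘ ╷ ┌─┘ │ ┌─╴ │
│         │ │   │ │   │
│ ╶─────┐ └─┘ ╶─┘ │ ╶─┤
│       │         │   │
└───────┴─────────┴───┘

Computing BFS distances from A to all cells:
Furthest cell: (11, 3)
Distance: 62 steps

Path from A to the furthest cell:

┌─────┬───────────────┐
│A    │               │
│ ╷ ╶─┘ ┌─────┬─┐ ╶─┐ │
│↓│     │     │ │   │ │
│ ├───┬─┘ ╷ ┌─┘ ├─╴ │ │
│↓│↱ ↓│   │ │   │   │ │
│ ╵ ╷ │ ╶─┤ │ ╶─┤ ┌─┘ │
│↳ ↑│↓│   │ │   │ │   │
├───┤ ├───┘ └─┐ └─┘ ┌─┤
│   │↓│↱ → → ↓│     │ │
│ ╶─┘ │ ╶─┬─╴ ├─────┘ │
│↓ ← ↲│↑ ↰│↓ ↲│    ↱ ↓│
│ ╶─┬─┴─╴ │ ┌─┴───╴ ╷ │
│↳ ↓│  ↱ ↑│↓│  ↱ → ↑│↓│
├─┐ └─┐ ┌─┤ └─╴ ┌───┘ │
│ │↳ ↓│↑│ │↳ → ↑│↓ ← ↲│
│ ├─╴ │ │ └───┬─┘ ┌───┤
│ │↓ ↲│↑│     │↓ ↲│   │
│ │ ╶─┘ ├───╴ │ ┌─┴─╴ │
│ │↳ → ↑│     │↓│     │
│ └─────┘ ╷ ┌─┘ │ ┌─╴ │
│↓ ← ← ← ↰│ │↓ ↲│ │   │
│ ╶─────┐ └─┘ ╶─┘ │ ╶─┤
│↳ → → B│↑ ← ↲    │   │
└───────┴─────────┴───┘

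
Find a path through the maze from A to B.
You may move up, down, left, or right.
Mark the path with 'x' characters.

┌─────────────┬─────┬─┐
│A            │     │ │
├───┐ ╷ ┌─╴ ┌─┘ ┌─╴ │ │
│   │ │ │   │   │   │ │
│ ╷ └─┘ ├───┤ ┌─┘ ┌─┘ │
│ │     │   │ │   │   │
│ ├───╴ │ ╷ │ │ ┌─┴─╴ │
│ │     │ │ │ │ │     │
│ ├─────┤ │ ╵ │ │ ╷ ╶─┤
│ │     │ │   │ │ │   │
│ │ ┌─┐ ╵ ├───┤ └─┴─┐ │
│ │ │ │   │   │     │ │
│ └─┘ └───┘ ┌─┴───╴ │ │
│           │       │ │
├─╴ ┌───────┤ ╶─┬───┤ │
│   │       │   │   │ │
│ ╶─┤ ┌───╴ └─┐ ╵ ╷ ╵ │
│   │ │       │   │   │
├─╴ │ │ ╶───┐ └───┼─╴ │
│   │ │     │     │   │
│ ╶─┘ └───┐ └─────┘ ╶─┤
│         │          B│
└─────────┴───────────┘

Finding the shortest path through the maze:
Path length: 42 steps
Directions: right → right → right → down → down → left → left → up → left → down → down → down → down → down → right → down → left → down → right → down → left → down → right → right → up → up → up → right → right → right → down → left → left → down → right → right → down → right → right → right → right → right

Solution:

┌─────────────┬─────┬─┐
│A x x x      │     │ │
├───┐ ╷ ┌─╴ ┌─┘ ┌─╴ │ │
│x x│ │x│   │   │   │ │
│ ╷ └─┘ ├───┤ ┌─┘ ┌─┘ │
│x│x x x│   │ │   │   │
│ ├───╴ │ ╷ │ │ ┌─┴─╴ │
│x│     │ │ │ │ │     │
│ ├─────┤ │ ╵ │ │ ╷ ╶─┤
│x│     │ │   │ │ │   │
│ │ ┌─┐ ╵ ├───┤ └─┴─┐ │
│x│ │ │   │   │     │ │
│ └─┘ └───┘ ┌─┴───╴ │ │
│x x        │       │ │
├─╴ ┌───────┤ ╶─┬───┤ │
│x x│x x x x│   │   │ │
│ ╶─┤ ┌───╴ └─┐ ╵ ╷ ╵ │
│x x│x│x x x  │   │   │
├─╴ │ │ ╶───┐ └───┼─╴ │
│x x│x│x x x│     │   │
│ ╶─┘ └───┐ └─────┘ ╶─┤
│x x x    │x x x x x B│
└─────────┴───────────┘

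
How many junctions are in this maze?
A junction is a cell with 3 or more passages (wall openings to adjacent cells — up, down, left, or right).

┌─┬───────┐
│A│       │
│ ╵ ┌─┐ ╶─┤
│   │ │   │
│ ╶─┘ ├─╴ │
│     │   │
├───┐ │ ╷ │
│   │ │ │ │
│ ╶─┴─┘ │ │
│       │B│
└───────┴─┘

Checking each cell for number of passages:

Junctions found (3+ passages):
  (0, 3): 3 passages
  (1, 0): 3 passages
  (2, 2): 3 passages
  (2, 4): 3 passages
Total junctions: 4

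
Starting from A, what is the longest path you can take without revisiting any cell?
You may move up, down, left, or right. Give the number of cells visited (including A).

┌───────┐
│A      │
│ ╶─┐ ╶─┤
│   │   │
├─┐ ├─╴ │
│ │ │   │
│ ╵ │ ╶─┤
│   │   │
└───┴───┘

Finding longest simple path using DFS:
Start: (0, 0)
Longest path visits 9 cells
Path: A → right → right → down → right → down → left → down → right

Solution:

┌───────┐
│A → ↓  │
│ ╶─┐ ╶─┤
│   │↳ ↓│
├─┐ ├─╴ │
│ │ │↓ ↲│
│ ╵ │ ╶─┤
│   │↳ B│
└───┴───┘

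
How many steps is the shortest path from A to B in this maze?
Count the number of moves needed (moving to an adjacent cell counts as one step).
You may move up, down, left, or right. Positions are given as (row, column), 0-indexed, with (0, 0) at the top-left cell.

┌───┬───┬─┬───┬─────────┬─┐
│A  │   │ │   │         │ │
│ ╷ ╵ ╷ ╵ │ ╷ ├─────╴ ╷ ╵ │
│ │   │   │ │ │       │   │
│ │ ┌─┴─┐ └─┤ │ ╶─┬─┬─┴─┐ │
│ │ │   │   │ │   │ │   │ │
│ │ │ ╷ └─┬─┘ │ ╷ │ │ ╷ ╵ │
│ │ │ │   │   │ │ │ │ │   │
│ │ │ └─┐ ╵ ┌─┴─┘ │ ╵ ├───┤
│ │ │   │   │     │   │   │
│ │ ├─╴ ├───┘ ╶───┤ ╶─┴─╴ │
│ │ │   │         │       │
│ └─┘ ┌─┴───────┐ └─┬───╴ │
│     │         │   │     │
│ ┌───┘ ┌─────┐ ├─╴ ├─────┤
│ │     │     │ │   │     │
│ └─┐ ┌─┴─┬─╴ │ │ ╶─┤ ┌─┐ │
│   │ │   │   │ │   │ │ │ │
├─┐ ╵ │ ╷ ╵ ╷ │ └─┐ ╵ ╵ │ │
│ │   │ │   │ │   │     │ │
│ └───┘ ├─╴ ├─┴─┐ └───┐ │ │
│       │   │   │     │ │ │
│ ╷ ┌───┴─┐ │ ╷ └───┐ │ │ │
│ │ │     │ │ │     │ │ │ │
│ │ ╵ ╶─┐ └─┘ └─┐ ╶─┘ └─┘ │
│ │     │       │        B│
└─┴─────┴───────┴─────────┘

Using BFS to find shortest path:
Start: (0, 0), End: (12, 12)
Path found:
(0,0) → (1,0) → (2,0) → (3,0) → (4,0) → (5,0) → (6,0) → (7,0) → (8,0) → (8,1) → (9,1) → (9,2) → (8,2) → (7,2) → (7,3) → (6,3) → (6,4) → (6,5) → (6,6) → (6,7) → (7,7) → (8,7) → (9,7) → (9,8) → (10,8) → (10,9) → (10,10) → (11,10) → (12,10) → (12,11) → (12,12)
Number of steps: 30

Solution:

┌───┬───┬─┬───┬─────────┬─┐
│A  │   │ │   │         │ │
│ ╷ ╵ ╷ ╵ │ ╷ ├─────╴ ╷ ╵ │
│↓│   │   │ │ │       │   │
│ │ ┌─┴─┐ └─┤ │ ╶─┬─┬─┴─┐ │
│↓│ │   │   │ │   │ │   │ │
│ │ │ ╷ └─┬─┘ │ ╷ │ │ ╷ ╵ │
│↓│ │ │   │   │ │ │ │ │   │
│ │ │ └─┐ ╵ ┌─┴─┘ │ ╵ ├───┤
│↓│ │   │   │     │   │   │
│ │ ├─╴ ├───┘ ╶───┤ ╶─┴─╴ │
│↓│ │   │         │       │
│ └─┘ ┌─┴───────┐ └─┬───╴ │
│↓    │↱ → → → ↓│   │     │
│ ┌───┘ ┌─────┐ ├─╴ ├─────┤
│↓│  ↱ ↑│     │↓│   │     │
│ └─┐ ┌─┴─┬─╴ │ │ ╶─┤ ┌─┐ │
│↳ ↓│↑│   │   │↓│   │ │ │ │
├─┐ ╵ │ ╷ ╵ ╷ │ └─┐ ╵ ╵ │ │
│ │↳ ↑│ │   │ │↳ ↓│     │ │
│ └───┘ ├─╴ ├─┴─┐ └───┐ │ │
│       │   │   │↳ → ↓│ │ │
│ ╷ ┌───┴─┐ │ ╷ └───┐ │ │ │
│ │ │     │ │ │     │↓│ │ │
│ │ ╵ ╶─┐ └─┘ └─┐ ╶─┘ └─┘ │
│ │     │       │    ↳ → B│
└─┴─────┴───────┴─────────┘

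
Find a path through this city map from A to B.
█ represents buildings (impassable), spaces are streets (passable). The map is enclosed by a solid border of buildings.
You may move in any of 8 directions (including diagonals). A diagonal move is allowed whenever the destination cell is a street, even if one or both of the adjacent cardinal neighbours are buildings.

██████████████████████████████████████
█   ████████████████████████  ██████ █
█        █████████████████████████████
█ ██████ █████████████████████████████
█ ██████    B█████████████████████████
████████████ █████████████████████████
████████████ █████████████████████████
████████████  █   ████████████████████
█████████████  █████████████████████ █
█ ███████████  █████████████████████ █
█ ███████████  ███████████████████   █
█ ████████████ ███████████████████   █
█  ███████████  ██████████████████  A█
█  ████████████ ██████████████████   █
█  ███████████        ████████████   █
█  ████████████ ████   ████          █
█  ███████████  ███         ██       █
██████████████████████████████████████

Finding the shortest path from A to B:
Movement: 8-directional
Path length: 30 steps
Directions: down-left → down-left → down-left → left → left → left → left → left → left → down-left → left → left → left → left → left → up-left → up-left → left → left → left → up-left → up → up-left → up → up → up → up-left → up-left → up → up

Solution:

██████████████████████████████████████
█   ████████████████████████  ██████ █
█        █████████████████████████████
█ ██████ █████████████████████████████
█ ██████    B█████████████████████████
████████████↑█████████████████████████
████████████↑█████████████████████████
████████████ ↖█   ████████████████████
█████████████ ↖█████████████████████ █
█ ███████████ ↑█████████████████████ █
█ ███████████ ↑███████████████████   █
█ ████████████↑███████████████████   █
█  ███████████ ↖██████████████████  A█
█  ████████████↑██████████████████ ↙ █
█  ███████████  ↖←←←  ████████████↙  █
█  ████████████ ████↖  ████↙←←←←←←   █
█  ███████████  ███  ↖←←←←← ██       █
██████████████████████████████████████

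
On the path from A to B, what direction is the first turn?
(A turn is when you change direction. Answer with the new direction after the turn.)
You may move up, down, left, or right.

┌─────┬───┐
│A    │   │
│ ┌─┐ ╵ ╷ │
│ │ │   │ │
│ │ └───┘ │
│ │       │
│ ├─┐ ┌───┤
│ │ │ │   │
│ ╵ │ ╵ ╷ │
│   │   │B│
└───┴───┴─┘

Directions: right, right, down, right, up, right, down, down, left, left, down, down, right, up, right, down
First turn direction: down

Solution:

┌─────┬───┐
│A → ↓│↱ ↓│
│ ┌─┐ ╵ ╷ │
│ │ │↳ ↑│↓│
│ │ └───┘ │
│ │  ↓ ← ↲│
│ ├─┐ ┌───┤
│ │ │↓│↱ ↓│
│ ╵ │ ╵ ╷ │
│   │↳ ↑│B│
└───┴───┴─┘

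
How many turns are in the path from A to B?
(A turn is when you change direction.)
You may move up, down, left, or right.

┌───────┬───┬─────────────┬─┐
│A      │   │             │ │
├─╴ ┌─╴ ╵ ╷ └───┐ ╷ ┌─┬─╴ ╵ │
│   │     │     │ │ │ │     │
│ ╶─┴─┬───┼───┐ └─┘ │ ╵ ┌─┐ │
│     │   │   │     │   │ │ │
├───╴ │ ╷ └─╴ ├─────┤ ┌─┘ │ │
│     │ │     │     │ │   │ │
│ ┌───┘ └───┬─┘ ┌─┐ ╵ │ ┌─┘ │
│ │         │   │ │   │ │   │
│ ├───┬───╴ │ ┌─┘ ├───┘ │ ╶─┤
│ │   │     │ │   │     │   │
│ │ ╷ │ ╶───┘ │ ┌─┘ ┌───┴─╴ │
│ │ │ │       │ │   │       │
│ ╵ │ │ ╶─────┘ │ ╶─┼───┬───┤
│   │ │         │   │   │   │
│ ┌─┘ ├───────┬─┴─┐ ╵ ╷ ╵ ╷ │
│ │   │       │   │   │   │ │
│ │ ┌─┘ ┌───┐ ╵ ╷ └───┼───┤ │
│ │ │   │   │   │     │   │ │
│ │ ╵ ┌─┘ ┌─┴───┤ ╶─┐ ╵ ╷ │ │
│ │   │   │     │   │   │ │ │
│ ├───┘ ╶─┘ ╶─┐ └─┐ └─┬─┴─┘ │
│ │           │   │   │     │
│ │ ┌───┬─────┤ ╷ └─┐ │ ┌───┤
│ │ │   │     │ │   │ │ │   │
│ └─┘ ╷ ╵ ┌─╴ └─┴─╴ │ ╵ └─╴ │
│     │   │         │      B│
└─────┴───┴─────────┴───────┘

Directions: right, down, left, down, right, right, down, left, left, down, down, down, down, right, up, up, right, down, down, down, left, down, down, right, up, right, up, right, right, right, down, right, up, right, down, down, right, down, right, down, down, right, right, right
Number of turns: 28

Solution:

┌───────┬───┬─────────────┬─┐
│A ↓    │   │             │ │
├─╴ ┌─╴ ╵ ╷ └───┐ ╷ ┌─┬─╴ ╵ │
│↓ ↲│     │     │ │ │ │     │
│ ╶─┴─┬───┼───┐ └─┘ │ ╵ ┌─┐ │
│↳ → ↓│   │   │     │   │ │ │
├───╴ │ ╷ └─╴ ├─────┤ ┌─┘ │ │
│↓ ← ↲│ │     │     │ │   │ │
│ ┌───┘ └───┬─┘ ┌─┐ ╵ │ ┌─┘ │
│↓│         │   │ │   │ │   │
│ ├───┬───╴ │ ┌─┘ ├───┘ │ ╶─┤
│↓│↱ ↓│     │ │   │     │   │
│ │ ╷ │ ╶───┘ │ ┌─┘ ┌───┴─╴ │
│↓│↑│↓│       │ │   │       │
│ ╵ │ │ ╶─────┘ │ ╶─┼───┬───┤
│↳ ↑│↓│         │   │   │   │
│ ┌─┘ ├───────┬─┴─┐ ╵ ╷ ╵ ╷ │
│ │↓ ↲│↱ → → ↓│↱ ↓│   │   │ │
│ │ ┌─┘ ┌───┐ ╵ ╷ └───┼───┤ │
│ │↓│↱ ↑│   │↳ ↑│↓    │   │ │
│ │ ╵ ┌─┘ ┌─┴───┤ ╶─┐ ╵ ╷ │ │
│ │↳ ↑│   │     │↳ ↓│   │ │ │
│ ├───┘ ╶─┘ ╶─┐ └─┐ └─┬─┴─┘ │
│ │           │   │↳ ↓│     │
│ │ ┌───┬─────┤ ╷ └─┐ │ ┌───┤
│ │ │   │     │ │   │↓│ │   │
│ └─┘ ╷ ╵ ┌─╴ └─┴─╴ │ ╵ └─╴ │
│     │   │         │↳ → → B│
└─────┴───┴─────────┴───────┘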